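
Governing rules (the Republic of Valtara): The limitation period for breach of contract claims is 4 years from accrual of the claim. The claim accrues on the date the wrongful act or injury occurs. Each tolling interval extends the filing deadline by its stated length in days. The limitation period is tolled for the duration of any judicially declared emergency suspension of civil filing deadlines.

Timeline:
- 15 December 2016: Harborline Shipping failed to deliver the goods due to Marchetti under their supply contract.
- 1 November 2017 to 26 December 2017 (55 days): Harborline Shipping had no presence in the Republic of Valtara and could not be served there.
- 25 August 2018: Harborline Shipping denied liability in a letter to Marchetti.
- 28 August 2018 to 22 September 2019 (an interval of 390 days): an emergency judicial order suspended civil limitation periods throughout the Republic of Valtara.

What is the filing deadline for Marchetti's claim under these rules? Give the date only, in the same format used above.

9 January 2022

The claim accrued on 15 December 2016, when the wrongful act occurred.
4 years from 15 December 2016 is 15 December 2020.
Because the emergency suspension of filing deadlines ran from 28 August 2018 to 22 September 2019, the deadline is extended by 390 days to 9 January 2022.
Although the defendant's absence ran from 1 November 2017 to 26 December 2017, the stated rules do not make that a tolling event, so it is disregarded.
None of the other events listed affects the running of the period under the stated rules.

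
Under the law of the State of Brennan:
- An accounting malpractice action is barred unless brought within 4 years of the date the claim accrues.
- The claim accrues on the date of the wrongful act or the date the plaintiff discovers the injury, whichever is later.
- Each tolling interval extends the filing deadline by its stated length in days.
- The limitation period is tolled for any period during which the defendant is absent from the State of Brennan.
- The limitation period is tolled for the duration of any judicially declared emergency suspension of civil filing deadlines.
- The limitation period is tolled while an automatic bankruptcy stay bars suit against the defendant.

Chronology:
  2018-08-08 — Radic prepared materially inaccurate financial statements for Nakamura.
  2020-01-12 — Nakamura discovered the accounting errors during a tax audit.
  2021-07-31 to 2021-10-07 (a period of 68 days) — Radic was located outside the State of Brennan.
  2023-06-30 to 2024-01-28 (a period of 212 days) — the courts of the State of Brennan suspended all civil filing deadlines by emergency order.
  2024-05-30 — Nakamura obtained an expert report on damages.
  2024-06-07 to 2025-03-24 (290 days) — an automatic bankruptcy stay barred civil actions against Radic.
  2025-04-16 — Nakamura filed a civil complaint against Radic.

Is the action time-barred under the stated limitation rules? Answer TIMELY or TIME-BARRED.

TIMELY

The claim accrued on 2020-01-12 — the later of the 2018-08-08 act and the 2020-01-12 discovery.
4 years from 2020-01-12 is 2024-01-12.
The period was tolled for 68 days by the defendant's absence from the jurisdiction (2021-07-31 to 2021-10-07), pushing the deadline to 2024-03-20.
The period was tolled for 212 days by the emergency suspension of filing deadlines (2023-06-30 to 2024-01-28), pushing the deadline to 2024-10-18.
Because the automatic bankruptcy stay ran from 2024-06-07 to 2025-03-24, the deadline is extended by 290 days to 2025-08-04.
Nothing else in the chronology tolls or restarts the period.
Filing on 2025-04-16 beat the 2025-08-04 deadline — the action is timely.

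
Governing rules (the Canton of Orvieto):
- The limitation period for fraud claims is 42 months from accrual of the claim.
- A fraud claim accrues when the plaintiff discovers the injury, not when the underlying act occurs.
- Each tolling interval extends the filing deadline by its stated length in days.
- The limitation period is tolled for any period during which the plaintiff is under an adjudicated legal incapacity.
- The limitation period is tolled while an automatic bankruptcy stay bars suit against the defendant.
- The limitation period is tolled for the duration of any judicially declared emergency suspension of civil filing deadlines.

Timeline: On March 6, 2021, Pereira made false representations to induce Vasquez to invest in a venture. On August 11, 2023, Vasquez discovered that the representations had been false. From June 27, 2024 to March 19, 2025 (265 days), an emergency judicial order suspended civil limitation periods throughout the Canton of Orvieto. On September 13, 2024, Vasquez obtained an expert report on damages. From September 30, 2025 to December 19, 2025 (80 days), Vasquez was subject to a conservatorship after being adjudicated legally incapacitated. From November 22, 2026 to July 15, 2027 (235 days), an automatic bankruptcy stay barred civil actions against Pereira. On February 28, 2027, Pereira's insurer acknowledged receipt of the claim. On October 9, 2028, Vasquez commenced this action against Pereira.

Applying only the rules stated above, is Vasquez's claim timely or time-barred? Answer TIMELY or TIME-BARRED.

Under the discovery rule, the claim accrued on August 11, 2023, when Vasquez discovered the injury — not on the March 6, 2021 date of the underlying act.
Adding the 42 months base period to August 11, 2023 gives a deadline of February 11, 2027, before any tolling.
The period was tolled for 265 days by the emergency suspension of filing deadlines (June 27, 2024 to March 19, 2025), pushing the deadline to November 3, 2027.
The plaintiff's legal incapacity from September 30, 2025 to December 19, 2025 tolled the period for 80 days, extending the deadline to January 22, 2028.
The period was tolled for 235 days by the automatic bankruptcy stay (November 22, 2026 to July 15, 2027), pushing the deadline to September 13, 2028.
None of the other events listed affects the running of the period under the stated rules.
Filing on October 9, 2028 missed the September 13, 2028 deadline — the action is time-barred.

TIME-BARRED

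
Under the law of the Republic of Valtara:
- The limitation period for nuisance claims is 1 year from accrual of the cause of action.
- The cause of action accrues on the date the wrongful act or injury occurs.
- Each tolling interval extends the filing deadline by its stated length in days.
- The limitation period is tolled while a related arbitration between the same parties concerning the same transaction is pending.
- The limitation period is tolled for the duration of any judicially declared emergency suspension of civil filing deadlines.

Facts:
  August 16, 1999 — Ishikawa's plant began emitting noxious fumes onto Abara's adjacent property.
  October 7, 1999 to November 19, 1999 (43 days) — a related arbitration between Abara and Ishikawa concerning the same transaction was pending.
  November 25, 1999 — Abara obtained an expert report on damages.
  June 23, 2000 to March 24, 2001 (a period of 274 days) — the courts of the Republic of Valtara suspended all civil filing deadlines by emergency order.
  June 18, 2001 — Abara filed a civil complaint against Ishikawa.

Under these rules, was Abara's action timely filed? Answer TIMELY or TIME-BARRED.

TIMELY

The claim accrued on August 16, 1999, when the wrongful act occurred.
The untolled deadline — 1 year after August 16, 1999 — is August 16, 2000.
The period was tolled for 43 days by the pending related arbitration (October 7, 1999 to November 19, 1999), pushing the deadline to September 28, 2000.
Because the emergency suspension of filing deadlines ran from June 23, 2000 to March 24, 2001, the deadline is extended by 274 days to June 29, 2001.
Nothing else in the chronology tolls or restarts the period.
Filing on June 18, 2001 beat the June 29, 2001 deadline — the action is timely.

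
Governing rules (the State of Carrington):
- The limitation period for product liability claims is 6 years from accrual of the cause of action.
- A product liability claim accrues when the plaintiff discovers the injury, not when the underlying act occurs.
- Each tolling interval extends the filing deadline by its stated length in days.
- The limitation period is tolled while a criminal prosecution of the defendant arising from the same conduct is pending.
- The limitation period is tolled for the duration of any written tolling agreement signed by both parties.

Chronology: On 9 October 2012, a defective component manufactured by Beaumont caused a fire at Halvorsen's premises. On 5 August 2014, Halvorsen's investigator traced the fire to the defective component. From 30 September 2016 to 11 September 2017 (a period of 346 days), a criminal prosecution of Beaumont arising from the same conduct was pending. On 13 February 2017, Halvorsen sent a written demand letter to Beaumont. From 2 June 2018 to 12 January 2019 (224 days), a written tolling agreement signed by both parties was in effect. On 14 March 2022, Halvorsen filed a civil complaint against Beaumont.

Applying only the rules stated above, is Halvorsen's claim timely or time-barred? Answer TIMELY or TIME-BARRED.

Under the discovery rule, the claim accrued on 5 August 2014, when Halvorsen discovered the injury — not on the 9 October 2012 date of the underlying act.
6 years from 5 August 2014 is 5 August 2020.
The pending criminal prosecution from 30 September 2016 to 11 September 2017 tolled the period for 346 days, extending the deadline to 17 July 2021.
The written tolling agreement from 2 June 2018 to 12 January 2019 tolled the period for 224 days, extending the deadline to 26 February 2022.
Nothing else in the chronology tolls or restarts the period.
Filing on 14 March 2022 missed the 26 February 2022 deadline — the action is time-barred.

TIME-BARRED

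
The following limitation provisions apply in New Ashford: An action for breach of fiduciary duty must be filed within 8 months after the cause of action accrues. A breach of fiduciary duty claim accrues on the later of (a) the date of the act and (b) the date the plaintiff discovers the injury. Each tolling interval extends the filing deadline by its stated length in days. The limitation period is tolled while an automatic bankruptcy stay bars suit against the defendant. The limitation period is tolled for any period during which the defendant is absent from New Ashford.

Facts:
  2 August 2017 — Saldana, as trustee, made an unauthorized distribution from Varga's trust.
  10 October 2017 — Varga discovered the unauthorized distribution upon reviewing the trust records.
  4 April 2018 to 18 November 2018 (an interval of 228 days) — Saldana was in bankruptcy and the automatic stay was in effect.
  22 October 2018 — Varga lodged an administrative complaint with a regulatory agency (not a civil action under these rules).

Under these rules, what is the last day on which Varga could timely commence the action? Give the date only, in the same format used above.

The claim accrued on 10 October 2017 — the later of the 2 August 2017 act and the 10 October 2017 discovery.
Adding the 8 months base period to 10 October 2017 gives a deadline of 10 June 2018, before any tolling.
Because the automatic bankruptcy stay ran from 4 April 2018 to 18 November 2018, the deadline is extended by 228 days to 24 January 2019.
None of the other events listed affects the running of the period under the stated rules.

24 January 2019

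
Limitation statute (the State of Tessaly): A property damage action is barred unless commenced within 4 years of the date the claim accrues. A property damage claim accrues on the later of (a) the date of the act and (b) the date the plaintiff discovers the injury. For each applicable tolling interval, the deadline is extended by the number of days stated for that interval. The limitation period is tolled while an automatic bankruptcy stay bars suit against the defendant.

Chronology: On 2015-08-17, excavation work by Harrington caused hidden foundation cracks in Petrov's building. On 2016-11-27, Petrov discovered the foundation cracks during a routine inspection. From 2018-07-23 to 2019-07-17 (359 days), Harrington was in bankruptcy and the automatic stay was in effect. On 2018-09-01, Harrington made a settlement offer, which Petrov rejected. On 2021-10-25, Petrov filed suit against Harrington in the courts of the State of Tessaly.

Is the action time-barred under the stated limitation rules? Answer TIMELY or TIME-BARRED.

Because discovery on 2016-11-27 post-dates the 2015-08-17 act, accrual under the later-of rule falls on 2016-11-27.
4 years from 2016-11-27 is 2020-11-27.
The automatic bankruptcy stay from 2018-07-23 to 2019-07-17 tolled the period for 359 days, extending the deadline to 2021-11-21.
None of the other events listed affects the running of the period under the stated rules.
Petrov filed on 2021-10-25, before the 2021-11-21 deadline, so the action is timely.

TIMELY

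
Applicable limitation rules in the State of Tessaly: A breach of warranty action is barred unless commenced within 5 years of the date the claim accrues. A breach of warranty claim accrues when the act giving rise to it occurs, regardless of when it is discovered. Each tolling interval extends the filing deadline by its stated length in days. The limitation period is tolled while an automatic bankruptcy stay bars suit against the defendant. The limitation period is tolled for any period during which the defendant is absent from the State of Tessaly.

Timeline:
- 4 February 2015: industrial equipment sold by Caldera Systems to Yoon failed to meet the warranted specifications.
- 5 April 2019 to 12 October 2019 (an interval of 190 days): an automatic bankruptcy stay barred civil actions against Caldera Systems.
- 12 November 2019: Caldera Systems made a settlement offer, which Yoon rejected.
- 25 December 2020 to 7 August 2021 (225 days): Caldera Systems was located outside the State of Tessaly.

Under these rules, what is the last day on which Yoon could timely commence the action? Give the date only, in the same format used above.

12 August 2020

The claim accrued on 4 February 2015, the date of the act.
5 years from 4 February 2015 is 4 February 2020.
The period was tolled for 190 days by the automatic bankruptcy stay (5 April 2019 to 12 October 2019), pushing the deadline to 12 August 2020.
By the time the defendant's absence from the jurisdiction began on 25 December 2020, the limitation period had already expired on 12 August 2020; that interval cannot revive it.
Nothing else in the chronology tolls or restarts the period.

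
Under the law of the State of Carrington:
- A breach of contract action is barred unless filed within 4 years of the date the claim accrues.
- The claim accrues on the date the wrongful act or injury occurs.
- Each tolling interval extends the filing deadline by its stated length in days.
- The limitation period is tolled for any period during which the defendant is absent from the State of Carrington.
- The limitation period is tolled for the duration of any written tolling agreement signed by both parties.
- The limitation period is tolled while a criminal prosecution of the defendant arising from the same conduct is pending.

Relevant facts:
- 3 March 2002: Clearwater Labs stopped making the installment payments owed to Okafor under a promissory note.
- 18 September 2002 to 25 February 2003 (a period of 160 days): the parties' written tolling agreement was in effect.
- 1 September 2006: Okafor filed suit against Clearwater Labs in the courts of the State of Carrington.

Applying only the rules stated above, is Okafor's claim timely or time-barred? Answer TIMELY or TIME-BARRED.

The claim accrued on 3 March 2002, the date of the act.
Adding the 4 years base period to 3 March 2002 gives a deadline of 3 March 2006, before any tolling.
The written tolling agreement from 18 September 2002 to 25 February 2003 tolled the period for 160 days, extending the deadline to 10 August 2006.
Okafor filed on 1 September 2006, after the 10 August 2006 deadline, so the action is time-barred.

TIME-BARRED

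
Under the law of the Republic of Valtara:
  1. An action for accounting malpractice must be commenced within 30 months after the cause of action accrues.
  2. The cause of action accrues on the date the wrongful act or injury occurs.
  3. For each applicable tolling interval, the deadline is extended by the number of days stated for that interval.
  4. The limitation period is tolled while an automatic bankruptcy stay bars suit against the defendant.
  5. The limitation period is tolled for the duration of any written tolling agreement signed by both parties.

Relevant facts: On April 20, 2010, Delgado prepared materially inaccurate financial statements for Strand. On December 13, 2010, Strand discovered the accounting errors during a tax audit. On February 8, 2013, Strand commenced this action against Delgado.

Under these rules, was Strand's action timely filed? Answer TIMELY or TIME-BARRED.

TIME-BARRED

Because the rule ties accrual to occurrence, the claim accrued on April 20, 2010, not on the December 13, 2010 discovery date.
The untolled deadline — 30 months after April 20, 2010 — is October 20, 2012.
The February 8, 2013 filing falls after the October 20, 2012 deadline; the claim is time-barred.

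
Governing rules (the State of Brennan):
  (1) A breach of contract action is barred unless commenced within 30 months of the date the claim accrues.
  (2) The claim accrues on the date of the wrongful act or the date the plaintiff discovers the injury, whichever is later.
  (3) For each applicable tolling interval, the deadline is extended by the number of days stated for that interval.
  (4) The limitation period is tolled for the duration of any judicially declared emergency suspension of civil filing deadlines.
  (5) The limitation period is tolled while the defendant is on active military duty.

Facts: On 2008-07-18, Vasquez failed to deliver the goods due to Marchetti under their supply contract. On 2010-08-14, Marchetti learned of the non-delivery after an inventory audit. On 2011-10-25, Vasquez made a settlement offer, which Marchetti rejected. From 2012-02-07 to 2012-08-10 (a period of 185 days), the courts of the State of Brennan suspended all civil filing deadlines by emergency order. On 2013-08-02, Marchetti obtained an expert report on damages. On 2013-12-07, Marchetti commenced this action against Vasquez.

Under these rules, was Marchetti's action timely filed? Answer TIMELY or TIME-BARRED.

TIME-BARRED

Because discovery on 2010-08-14 post-dates the 2008-07-18 act, accrual under the later-of rule falls on 2010-08-14.
The untolled deadline — 30 months after 2010-08-14 — is 2013-02-14.
The period was tolled for 185 days by the emergency suspension of filing deadlines (2012-02-07 to 2012-08-10), pushing the deadline to 2013-08-18.
The other events in the timeline have no effect on the limitation period under the stated rules.
Filing on 2013-12-07 missed the 2013-08-18 deadline — the action is time-barred.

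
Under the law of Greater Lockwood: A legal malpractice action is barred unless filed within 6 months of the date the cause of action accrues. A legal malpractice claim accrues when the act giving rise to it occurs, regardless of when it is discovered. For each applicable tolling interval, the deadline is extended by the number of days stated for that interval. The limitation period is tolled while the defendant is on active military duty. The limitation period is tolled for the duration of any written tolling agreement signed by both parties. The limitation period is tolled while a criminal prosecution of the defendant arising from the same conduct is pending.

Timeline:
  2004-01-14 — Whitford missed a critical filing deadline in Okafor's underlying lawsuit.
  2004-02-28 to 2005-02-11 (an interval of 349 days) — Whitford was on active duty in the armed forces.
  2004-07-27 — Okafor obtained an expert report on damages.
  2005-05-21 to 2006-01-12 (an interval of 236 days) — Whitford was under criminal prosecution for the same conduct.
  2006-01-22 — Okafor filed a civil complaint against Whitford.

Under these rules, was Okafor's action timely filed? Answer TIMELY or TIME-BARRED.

The limitation period began to run on 2004-01-14.
Adding the 6 months base period to 2004-01-14 gives a deadline of 2004-07-14, before any tolling.
The defendant's active military service from 2004-02-28 to 2005-02-11 tolled the period for 349 days, extending the deadline to 2005-06-28.
The pending criminal prosecution from 2005-05-21 to 2006-01-12 tolled the period for 236 days, extending the deadline to 2006-02-19.
Nothing else in the chronology tolls or restarts the period.
Okafor filed on 2006-01-22, before the 2006-02-19 deadline, so the action is timely.

TIMELY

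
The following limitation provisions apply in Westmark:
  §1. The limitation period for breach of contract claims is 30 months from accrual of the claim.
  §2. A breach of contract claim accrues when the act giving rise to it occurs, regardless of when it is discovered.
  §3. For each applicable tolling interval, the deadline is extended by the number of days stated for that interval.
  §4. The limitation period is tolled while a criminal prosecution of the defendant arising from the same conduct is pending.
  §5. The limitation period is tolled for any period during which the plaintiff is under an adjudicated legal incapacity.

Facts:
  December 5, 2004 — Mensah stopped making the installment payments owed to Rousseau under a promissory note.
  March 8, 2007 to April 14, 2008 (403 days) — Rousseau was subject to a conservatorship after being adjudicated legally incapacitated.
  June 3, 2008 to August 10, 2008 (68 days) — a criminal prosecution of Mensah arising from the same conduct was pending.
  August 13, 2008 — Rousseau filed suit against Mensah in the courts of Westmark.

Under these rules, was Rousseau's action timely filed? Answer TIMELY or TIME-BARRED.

TIMELY

The claim accrued on December 5, 2004, when the wrongful act occurred.
The untolled deadline — 30 months after December 5, 2004 — is June 5, 2007.
The period was tolled for 403 days by the plaintiff's legal incapacity (March 8, 2007 to April 14, 2008), pushing the deadline to July 12, 2008.
The period was tolled for 68 days by the pending criminal prosecution (June 3, 2008 to August 10, 2008), pushing the deadline to September 18, 2008.
Rousseau filed on August 13, 2008, before the September 18, 2008 deadline, so the action is timely.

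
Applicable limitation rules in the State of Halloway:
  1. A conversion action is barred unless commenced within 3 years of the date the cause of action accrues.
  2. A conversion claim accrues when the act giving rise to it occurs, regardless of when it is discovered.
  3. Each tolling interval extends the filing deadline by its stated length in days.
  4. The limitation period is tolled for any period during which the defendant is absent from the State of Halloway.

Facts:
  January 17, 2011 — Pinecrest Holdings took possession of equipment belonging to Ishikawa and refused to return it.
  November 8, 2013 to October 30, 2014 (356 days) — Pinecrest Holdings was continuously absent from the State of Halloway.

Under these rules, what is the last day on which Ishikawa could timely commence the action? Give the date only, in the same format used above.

January 8, 2015

The claim accrued on January 17, 2011, when the wrongful act occurred.
Adding the 3 years base period to January 17, 2011 gives a deadline of January 17, 2014, before any tolling.
Because the defendant's absence from the jurisdiction ran from November 8, 2013 to October 30, 2014, the deadline is extended by 356 days to January 8, 2015.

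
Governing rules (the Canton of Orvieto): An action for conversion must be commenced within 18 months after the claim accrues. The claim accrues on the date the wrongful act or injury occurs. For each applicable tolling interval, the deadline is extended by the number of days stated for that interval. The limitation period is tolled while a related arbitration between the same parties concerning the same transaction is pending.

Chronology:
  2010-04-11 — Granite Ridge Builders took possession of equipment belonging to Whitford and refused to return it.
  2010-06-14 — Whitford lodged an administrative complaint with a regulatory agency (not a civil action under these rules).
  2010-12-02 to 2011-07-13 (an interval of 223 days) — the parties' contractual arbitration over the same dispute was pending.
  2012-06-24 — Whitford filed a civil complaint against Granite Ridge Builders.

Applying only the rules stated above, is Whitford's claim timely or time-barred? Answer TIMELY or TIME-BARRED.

The claim accrued on 2010-04-11, the date of the act.
The untolled deadline — 18 months after 2010-04-11 — is 2011-10-11.
The period was tolled for 223 days by the pending related arbitration (2010-12-02 to 2011-07-13), pushing the deadline to 2012-05-21.
The other events in the timeline have no effect on the limitation period under the stated rules.
The 2012-06-24 filing falls after the 2012-05-21 deadline; the claim is time-barred.

TIME-BARRED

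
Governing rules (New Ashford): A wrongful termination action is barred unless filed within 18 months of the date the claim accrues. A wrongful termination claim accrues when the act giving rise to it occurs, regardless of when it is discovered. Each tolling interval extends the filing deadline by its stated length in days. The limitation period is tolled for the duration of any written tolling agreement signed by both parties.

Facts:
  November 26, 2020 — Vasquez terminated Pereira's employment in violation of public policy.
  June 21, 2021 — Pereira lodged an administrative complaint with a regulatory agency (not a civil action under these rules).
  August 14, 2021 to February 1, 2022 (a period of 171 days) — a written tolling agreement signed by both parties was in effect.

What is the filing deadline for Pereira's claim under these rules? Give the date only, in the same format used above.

November 13, 2022

The claim accrued on November 26, 2020, the date of the act.
18 months from November 26, 2020 is May 26, 2022.
The period was tolled for 171 days by the written tolling agreement (August 14, 2021 to February 1, 2022), pushing the deadline to November 13, 2022.
Nothing else in the chronology tolls or restarts the period.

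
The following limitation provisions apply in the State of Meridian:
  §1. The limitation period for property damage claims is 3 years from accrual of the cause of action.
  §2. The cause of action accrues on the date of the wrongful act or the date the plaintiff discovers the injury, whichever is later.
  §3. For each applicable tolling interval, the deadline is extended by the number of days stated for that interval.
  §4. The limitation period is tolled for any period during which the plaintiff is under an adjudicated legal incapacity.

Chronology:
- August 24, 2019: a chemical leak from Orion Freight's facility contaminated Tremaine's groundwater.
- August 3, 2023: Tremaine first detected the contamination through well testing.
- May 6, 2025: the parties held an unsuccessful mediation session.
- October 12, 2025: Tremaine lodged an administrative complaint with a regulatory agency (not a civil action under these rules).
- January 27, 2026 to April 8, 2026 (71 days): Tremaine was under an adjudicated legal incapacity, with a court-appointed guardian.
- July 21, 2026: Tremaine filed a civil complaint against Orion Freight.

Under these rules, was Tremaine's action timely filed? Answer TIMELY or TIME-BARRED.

Taking the later of the act (August 24, 2019) and discovery (August 3, 2023), the claim accrued on August 3, 2023.
The untolled deadline — 3 years after August 3, 2023 — is August 3, 2026.
Because the plaintiff's legal incapacity ran from January 27, 2026 to April 8, 2026, the deadline is extended by 71 days to October 13, 2026.
Nothing else in the chronology tolls or restarts the period.
The July 21, 2026 filing precedes the October 13, 2026 deadline; the claim is timely.

TIMELY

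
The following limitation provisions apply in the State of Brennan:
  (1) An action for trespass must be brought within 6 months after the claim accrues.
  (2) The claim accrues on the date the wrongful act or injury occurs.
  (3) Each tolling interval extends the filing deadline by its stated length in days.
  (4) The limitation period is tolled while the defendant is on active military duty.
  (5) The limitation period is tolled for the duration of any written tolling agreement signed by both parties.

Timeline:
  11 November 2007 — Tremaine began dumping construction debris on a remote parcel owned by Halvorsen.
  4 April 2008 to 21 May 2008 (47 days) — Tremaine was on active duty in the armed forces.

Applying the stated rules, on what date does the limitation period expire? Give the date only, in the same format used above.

27 June 2008

The claim accrued on 11 November 2007, the date of the act.
The untolled deadline — 6 months after 11 November 2007 — is 11 May 2008.
The period was tolled for 47 days by the defendant's active military service (4 April 2008 to 21 May 2008), pushing the deadline to 27 June 2008.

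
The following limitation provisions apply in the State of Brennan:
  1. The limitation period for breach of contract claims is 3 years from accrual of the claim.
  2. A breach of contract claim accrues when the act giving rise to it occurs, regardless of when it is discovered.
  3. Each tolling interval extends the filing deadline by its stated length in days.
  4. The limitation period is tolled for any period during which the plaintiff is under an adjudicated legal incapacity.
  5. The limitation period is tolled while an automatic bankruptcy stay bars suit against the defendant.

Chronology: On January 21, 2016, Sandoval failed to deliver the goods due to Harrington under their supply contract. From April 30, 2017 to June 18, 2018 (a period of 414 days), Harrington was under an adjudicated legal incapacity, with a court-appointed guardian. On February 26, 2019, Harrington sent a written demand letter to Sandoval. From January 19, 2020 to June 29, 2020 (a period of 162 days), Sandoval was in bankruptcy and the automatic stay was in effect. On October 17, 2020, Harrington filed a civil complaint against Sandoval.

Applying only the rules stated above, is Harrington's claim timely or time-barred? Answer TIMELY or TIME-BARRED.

The claim accrued on January 21, 2016, the date of the act.
3 years from January 21, 2016 is January 21, 2019.
Because the plaintiff's legal incapacity ran from April 30, 2017 to June 18, 2018, the deadline is extended by 414 days to March 10, 2020.
The period was tolled for 162 days by the automatic bankruptcy stay (January 19, 2020 to June 29, 2020), pushing the deadline to August 19, 2020.
Nothing else in the chronology tolls or restarts the period.
Filing on October 17, 2020 missed the August 19, 2020 deadline — the action is time-barred.

TIME-BARRED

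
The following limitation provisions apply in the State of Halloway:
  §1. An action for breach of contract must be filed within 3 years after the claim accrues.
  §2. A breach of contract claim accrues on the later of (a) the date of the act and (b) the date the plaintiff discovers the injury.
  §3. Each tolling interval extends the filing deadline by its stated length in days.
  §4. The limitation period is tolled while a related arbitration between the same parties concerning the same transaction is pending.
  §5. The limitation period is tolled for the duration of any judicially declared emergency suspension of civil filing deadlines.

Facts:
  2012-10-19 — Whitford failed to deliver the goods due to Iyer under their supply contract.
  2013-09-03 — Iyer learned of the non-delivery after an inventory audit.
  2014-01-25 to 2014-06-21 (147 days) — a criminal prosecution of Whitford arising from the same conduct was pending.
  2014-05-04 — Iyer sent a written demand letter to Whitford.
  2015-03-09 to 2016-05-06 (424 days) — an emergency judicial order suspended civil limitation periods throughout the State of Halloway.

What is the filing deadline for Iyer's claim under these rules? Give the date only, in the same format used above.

Taking the later of the act (2012-10-19) and discovery (2013-09-03), the claim accrued on 2013-09-03.
3 years from 2013-09-03 is 2016-09-03.
Because the emergency suspension of filing deadlines ran from 2015-03-09 to 2016-05-06, the deadline is extended by 424 days to 2017-11-01.
The pending criminal prosecution from 2014-01-25 to 2014-06-21 does not toll the period, because no stated rule makes a criminal prosecution a tolling event.
Nothing else in the chronology tolls or restarts the period.

2017-11-01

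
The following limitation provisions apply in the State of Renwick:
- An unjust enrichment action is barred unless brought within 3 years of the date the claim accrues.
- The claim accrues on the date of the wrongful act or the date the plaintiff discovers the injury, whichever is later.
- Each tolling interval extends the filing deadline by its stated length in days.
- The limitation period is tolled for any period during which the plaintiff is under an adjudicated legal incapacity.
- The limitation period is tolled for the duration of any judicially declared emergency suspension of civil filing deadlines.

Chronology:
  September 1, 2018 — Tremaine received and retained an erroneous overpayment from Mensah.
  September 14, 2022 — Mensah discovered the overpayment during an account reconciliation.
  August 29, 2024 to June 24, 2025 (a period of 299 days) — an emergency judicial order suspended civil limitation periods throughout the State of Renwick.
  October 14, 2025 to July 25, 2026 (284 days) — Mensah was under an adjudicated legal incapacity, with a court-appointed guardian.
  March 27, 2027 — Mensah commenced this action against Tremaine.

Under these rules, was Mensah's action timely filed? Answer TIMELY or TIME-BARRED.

Taking the later of the act (September 1, 2018) and discovery (September 14, 2022), the claim accrued on September 14, 2022.
3 years from September 14, 2022 is September 14, 2025.
The period was tolled for 299 days by the emergency suspension of filing deadlines (August 29, 2024 to June 24, 2025), pushing the deadline to July 10, 2026.
The period was tolled for 284 days by the plaintiff's legal incapacity (October 14, 2025 to July 25, 2026), pushing the deadline to April 20, 2027.
Mensah filed on March 27, 2027, before the April 20, 2027 deadline, so the action is timely.

TIMELY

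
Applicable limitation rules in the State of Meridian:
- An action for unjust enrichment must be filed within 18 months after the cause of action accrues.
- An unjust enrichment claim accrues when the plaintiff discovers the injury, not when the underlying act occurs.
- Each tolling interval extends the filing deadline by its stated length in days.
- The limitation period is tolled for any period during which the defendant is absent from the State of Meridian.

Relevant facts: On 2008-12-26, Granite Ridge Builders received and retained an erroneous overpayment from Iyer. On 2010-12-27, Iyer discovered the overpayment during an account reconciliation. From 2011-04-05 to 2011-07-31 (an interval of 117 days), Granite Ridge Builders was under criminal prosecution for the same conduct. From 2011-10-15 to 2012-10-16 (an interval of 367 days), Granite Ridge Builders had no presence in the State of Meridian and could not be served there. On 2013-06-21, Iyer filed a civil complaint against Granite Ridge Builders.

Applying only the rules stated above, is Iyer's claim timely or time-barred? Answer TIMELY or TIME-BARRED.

Accrual is tied to discovery, so the period began on 2010-12-27 rather than on 2008-12-26 when the act occurred.
Adding the 18 months base period to 2010-12-27 gives a deadline of 2012-06-27, before any tolling.
The defendant's absence from the jurisdiction from 2011-10-15 to 2012-10-16 tolled the period for 367 days, extending the deadline to 2013-06-29.
The pending criminal prosecution from 2011-04-05 to 2011-07-31 does not toll the period, because no stated rule makes a criminal prosecution a tolling event.
Iyer filed on 2013-06-21, before the 2013-06-29 deadline, so the action is timely.

TIMELY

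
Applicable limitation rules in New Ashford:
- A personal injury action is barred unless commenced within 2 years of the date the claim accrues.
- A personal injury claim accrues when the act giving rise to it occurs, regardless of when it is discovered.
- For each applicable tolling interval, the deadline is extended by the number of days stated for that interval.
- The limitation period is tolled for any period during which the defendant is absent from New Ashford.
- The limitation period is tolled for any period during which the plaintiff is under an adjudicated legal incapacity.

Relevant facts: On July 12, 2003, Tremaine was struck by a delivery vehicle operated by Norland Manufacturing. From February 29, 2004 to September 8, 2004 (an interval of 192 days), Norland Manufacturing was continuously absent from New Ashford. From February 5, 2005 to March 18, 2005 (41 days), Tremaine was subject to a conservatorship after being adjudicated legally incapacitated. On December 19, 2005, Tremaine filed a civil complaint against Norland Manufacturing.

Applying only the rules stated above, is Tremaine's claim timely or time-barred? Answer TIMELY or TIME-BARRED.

TIMELY

The limitation period began to run on July 12, 2003.
The untolled deadline — 2 years after July 12, 2003 — is July 12, 2005.
The period was tolled for 192 days by the defendant's absence from the jurisdiction (February 29, 2004 to September 8, 2004), pushing the deadline to January 20, 2006.
The period was tolled for 41 days by the plaintiff's legal incapacity (February 5, 2005 to March 18, 2005), pushing the deadline to March 2, 2006.
Filing on December 19, 2005 beat the March 2, 2006 deadline — the action is timely.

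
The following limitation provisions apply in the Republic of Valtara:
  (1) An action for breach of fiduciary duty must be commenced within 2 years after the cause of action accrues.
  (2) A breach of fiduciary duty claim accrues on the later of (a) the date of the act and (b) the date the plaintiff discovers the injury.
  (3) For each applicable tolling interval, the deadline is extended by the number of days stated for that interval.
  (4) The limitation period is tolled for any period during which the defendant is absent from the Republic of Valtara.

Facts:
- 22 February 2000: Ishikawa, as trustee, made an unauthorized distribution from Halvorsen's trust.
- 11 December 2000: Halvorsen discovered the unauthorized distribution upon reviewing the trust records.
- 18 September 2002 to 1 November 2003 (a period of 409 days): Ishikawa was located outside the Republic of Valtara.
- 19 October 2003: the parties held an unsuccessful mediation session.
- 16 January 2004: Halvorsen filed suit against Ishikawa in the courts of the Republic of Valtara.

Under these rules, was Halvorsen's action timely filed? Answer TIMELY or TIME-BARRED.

TIMELY

Taking the later of the act (22 February 2000) and discovery (11 December 2000), the claim accrued on 11 December 2000.
Adding the 2 years base period to 11 December 2000 gives a deadline of 11 December 2002, before any tolling.
The defendant's absence from the jurisdiction from 18 September 2002 to 1 November 2003 tolled the period for 409 days, extending the deadline to 24 January 2004.
Nothing else in the chronology tolls or restarts the period.
Filing on 16 January 2004 beat the 24 January 2004 deadline — the action is timely.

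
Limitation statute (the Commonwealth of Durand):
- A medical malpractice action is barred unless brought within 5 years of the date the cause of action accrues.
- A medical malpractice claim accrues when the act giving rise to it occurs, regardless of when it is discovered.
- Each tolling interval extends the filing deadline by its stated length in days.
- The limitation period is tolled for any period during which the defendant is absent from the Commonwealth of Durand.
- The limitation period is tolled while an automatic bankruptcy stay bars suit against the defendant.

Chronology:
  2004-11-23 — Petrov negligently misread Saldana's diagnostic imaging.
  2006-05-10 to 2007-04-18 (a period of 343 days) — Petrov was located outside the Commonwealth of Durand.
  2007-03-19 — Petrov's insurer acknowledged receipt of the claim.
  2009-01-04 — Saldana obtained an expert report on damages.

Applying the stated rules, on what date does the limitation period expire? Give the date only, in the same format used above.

2010-11-01

The claim accrued on 2004-11-23, when the wrongful act occurred.
The untolled deadline — 5 years after 2004-11-23 — is 2009-11-23.
The period was tolled for 343 days by the defendant's absence from the jurisdiction (2006-05-10 to 2007-04-18), pushing the deadline to 2010-11-01.
None of the other events listed affects the running of the period under the stated rules.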